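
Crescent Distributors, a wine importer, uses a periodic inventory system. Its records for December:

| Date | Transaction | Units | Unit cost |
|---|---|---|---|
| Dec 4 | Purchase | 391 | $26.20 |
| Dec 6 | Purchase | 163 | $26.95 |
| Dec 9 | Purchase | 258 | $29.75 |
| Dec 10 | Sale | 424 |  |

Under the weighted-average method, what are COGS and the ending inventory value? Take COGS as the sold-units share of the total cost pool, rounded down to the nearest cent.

Dec 10, sell 424: 424/812 × $22,312.55 → $11,650.88
Ending inventory (cost pool remaining) = $10,661.67
Check: goods available $22,312.55 = COGS $11,650.88 + ending $10,661.67

COGS = $11,650.88; ending inventory = $10,661.67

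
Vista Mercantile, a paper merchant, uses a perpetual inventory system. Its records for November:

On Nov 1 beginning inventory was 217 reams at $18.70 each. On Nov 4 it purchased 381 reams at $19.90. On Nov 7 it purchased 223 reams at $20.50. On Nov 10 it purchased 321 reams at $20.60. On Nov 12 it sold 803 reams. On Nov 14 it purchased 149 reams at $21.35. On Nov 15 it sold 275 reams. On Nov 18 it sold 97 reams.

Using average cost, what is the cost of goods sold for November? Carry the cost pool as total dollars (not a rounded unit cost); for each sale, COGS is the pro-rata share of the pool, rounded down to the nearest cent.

COGS = $23,638.36

After Nov 1: 217 on hand, pool $4,057.90 (≈ $18.7000 each)
After Nov 4: 598 on hand, pool $11,639.80 (≈ $19.4645 each)
After Nov 7: 821 on hand, pool $16,211.30 (≈ $19.7458 each)
After Nov 10: 1142 on hand, pool $22,823.90 (≈ $19.9859 each)
Nov 12, sell 803: 803/1142 × $22,823.90 → $16,048.67
After Nov 14: 488 on hand, pool $9,956.38 (≈ $20.4024 each)
Nov 15, sell 275: 275/488 × $9,956.38 → $5,610.66
Nov 18, sell 97: 97/213 × $4,345.72 → $1,979.03
Total COGS = $16,048.67 + $5,610.66 + $1,979.03 = $23,638.36
Ending inventory (cost pool remaining) = $2,366.69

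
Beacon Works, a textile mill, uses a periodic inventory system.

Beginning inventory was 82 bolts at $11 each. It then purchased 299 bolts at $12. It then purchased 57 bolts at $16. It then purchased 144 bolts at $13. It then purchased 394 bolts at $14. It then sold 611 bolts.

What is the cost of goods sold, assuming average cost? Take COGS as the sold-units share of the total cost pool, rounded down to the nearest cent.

COGS = $8,006.85

Sale 1, sell 611: 611/976 × $12,790.00 → $8,006.85
Ending inventory (cost pool remaining) = $4,783.15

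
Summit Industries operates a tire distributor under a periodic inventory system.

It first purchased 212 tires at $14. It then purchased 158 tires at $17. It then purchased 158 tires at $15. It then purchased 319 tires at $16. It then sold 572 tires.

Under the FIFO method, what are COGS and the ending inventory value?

COGS = $8,728; ending inventory = $4,400

Sale 1 (572) [FIFO — oldest first]: 212 @ $14 + 158 @ $17 + 158 @ $15 + 44 @ $16 = $8,728
Ending inventory: 275 @ $16 = $4,400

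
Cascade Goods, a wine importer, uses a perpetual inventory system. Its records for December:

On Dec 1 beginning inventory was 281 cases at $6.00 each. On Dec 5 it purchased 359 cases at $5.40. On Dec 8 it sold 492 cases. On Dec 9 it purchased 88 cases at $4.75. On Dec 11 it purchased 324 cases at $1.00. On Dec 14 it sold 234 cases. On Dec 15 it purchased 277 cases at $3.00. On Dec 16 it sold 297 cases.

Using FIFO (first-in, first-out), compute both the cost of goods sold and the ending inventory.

COGS = $4,337.60; ending inventory = $860.00

Dec 8, 492 sold [FIFO — oldest first]: 281 @ $6.00 + 211 @ $5.40 = $2,825.40
Dec 14, 234 sold [FIFO — oldest first]: 148 @ $5.40 + 86 @ $4.75 = $1,207.70
Dec 16, 297 sold [FIFO — oldest first]: 2 @ $4.75 + 295 @ $1.00 = $304.50
Total COGS = $2,825.40 + $1,207.70 + $304.50 = $4,337.60
Ending inventory: 29 @ $1.00 + 277 @ $3.00 = $860.00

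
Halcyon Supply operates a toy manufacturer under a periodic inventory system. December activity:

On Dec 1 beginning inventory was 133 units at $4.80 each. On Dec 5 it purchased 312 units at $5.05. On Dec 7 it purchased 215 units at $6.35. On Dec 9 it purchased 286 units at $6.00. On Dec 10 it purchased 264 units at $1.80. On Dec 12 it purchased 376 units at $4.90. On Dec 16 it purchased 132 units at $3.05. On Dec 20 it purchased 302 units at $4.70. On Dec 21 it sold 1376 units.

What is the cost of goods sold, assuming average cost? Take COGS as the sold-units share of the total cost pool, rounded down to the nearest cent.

COGS = $6,426.90

Dec 21, sell 1376: 1376/2020 × $9,434.85 → $6,426.90
Ending inventory (cost pool remaining) = $3,007.95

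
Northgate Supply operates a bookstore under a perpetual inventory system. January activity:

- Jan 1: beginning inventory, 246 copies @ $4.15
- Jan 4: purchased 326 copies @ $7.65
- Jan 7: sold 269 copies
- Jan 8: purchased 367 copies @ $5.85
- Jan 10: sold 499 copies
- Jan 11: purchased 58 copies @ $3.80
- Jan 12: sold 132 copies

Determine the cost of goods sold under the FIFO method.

Jan 7, 269 sold [FIFO — oldest first]: 246 @ $4.15 + 23 @ $7.65 = $1,196.85
Jan 10, 499 sold [FIFO — oldest first]: 303 @ $7.65 + 196 @ $5.85 = $3,464.55
Jan 12, 132 sold [FIFO — oldest first]: 132 @ $5.85 = $772.20
Total COGS = $1,196.85 + $3,464.55 + $772.20 = $5,433.60
Ending inventory: 39 @ $5.85 + 58 @ $3.80 = $448.55

COGS = $5,433.60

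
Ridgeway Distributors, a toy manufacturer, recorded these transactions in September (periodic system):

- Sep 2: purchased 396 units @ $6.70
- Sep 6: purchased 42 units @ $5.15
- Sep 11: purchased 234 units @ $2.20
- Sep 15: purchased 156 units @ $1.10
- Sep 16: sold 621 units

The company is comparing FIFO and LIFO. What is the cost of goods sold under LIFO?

COGS = $2,169.00

FIFO COGS: 396 @ $6.70 + 42 @ $5.15 + 183 @ $2.20 = $3,272.10
LIFO COGS: 156 @ $1.10 + 234 @ $2.20 + 42 @ $5.15 + 189 @ $6.70 = $2,169.00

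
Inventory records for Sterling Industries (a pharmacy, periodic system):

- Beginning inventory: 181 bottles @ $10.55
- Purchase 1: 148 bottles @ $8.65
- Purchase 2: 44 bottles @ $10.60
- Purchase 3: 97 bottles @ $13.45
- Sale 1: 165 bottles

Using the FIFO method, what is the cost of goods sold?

Sale 1 (165) [FIFO — oldest first]: 165 @ $10.55 = $1,740.75
Ending inventory: 16 @ $10.55 + 148 @ $8.65 + 44 @ $10.60 + 97 @ $13.45 = $3,220.05
Check: goods available $4,960.80 = COGS $1,740.75 + ending $3,220.05

COGS = $1,740.75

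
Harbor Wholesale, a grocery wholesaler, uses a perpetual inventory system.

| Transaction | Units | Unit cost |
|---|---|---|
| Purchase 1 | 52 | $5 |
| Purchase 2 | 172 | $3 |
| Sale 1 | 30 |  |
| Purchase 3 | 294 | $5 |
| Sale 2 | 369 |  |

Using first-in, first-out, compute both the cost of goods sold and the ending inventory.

COGS = $1,651; ending inventory = $595

Sale 1 (30) [FIFO — oldest first]: 30 @ $5 = $150
Sale 2 (369) [FIFO — oldest first]: 22 @ $5 + 172 @ $3 + 175 @ $5 = $1,501
Total COGS = $150 + $1,501 = $1,651
Ending inventory: 119 @ $5 = $595
Check: goods available $2,246 = COGS $1,651 + ending $595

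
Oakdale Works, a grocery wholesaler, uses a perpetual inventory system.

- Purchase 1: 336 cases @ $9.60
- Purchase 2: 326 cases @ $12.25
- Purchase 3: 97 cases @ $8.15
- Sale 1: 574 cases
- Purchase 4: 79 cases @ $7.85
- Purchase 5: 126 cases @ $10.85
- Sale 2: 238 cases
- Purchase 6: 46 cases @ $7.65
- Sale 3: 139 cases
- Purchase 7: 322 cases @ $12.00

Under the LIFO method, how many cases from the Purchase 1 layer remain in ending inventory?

59

Sale 1 (574) [LIFO — newest first]: 97 @ $8.15 + 326 @ $12.25 + 151 @ $9.60 = $6,233.65
Sale 2 (238) [LIFO — newest first]: 126 @ $10.85 + 79 @ $7.85 + 33 @ $9.60 = $2,304.05
Sale 3 (139) [LIFO — newest first]: 46 @ $7.65 + 93 @ $9.60 = $1,244.70
Total COGS = $6,233.65 + $2,304.05 + $1,244.70 = $9,782.40
Ending inventory: 59 @ $9.60 + 322 @ $12.00 = $4,430.40
Check: goods available $14,212.80 = COGS $9,782.40 + ending $4,430.40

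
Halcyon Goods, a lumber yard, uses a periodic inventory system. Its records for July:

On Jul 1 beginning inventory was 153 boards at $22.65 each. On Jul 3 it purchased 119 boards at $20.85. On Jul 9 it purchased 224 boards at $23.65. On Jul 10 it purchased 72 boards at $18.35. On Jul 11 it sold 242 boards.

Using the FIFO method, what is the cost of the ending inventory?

Ending inventory = $7,244.30

Jul 11, 242 sold [FIFO — oldest first]: 153 @ $22.65 + 89 @ $20.85 = $5,321.10
Ending inventory: 30 @ $20.85 + 224 @ $23.65 + 72 @ $18.35 = $7,244.30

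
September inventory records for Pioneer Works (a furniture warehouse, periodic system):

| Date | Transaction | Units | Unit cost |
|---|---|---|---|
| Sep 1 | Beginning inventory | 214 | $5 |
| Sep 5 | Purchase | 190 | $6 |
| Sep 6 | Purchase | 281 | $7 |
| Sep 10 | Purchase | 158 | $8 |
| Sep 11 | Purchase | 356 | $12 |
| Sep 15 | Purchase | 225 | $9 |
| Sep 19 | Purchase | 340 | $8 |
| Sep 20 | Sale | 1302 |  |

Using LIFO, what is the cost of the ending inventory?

Ending inventory = $2,616

Sep 20, 1302 sold [LIFO — newest first]: 340 @ $8 + 225 @ $9 + 356 @ $12 + 158 @ $8 + 223 @ $7 = $11,842
Ending inventory: 214 @ $5 + 190 @ $6 + 58 @ $7 = $2,616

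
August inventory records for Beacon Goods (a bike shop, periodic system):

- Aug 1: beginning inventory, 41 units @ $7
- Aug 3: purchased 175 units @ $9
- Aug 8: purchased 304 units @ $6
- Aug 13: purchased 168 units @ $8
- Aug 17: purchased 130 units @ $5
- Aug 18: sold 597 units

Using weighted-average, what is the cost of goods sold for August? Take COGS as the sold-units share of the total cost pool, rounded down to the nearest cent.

COGS = $4,145.42

Aug 18, sell 597: 597/818 × $5,680.00 → $4,145.42
Ending inventory (cost pool remaining) = $1,534.58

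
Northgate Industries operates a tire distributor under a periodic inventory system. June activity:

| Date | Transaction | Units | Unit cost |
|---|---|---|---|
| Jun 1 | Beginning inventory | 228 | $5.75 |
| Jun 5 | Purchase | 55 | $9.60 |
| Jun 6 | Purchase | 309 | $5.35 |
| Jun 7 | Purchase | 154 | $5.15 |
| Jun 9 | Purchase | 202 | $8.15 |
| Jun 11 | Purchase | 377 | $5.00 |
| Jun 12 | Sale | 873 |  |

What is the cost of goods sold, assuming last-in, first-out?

Jun 12, 873 sold [LIFO — newest first]: 377 @ $5.00 + 202 @ $8.15 + 154 @ $5.15 + 140 @ $5.35 = $5,073.40
Ending inventory: 228 @ $5.75 + 55 @ $9.60 + 169 @ $5.35 = $2,743.15
Check: goods available $7,816.55 = COGS $5,073.40 + ending $2,743.15

COGS = $5,073.40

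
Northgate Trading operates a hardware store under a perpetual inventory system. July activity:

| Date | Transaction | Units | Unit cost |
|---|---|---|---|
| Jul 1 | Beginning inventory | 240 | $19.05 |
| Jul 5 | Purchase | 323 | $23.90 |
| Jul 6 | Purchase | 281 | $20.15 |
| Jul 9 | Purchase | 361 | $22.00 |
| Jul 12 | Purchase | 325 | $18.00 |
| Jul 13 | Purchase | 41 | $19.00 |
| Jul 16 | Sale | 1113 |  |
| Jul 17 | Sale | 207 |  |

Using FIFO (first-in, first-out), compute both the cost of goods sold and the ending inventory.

COGS = $27,965.85; ending inventory = $4,559.00

Jul 16, 1113 sold [FIFO — oldest first]: 240 @ $19.05 + 323 @ $23.90 + 281 @ $20.15 + 269 @ $22.00 = $23,871.85
Jul 17, 207 sold [FIFO — oldest first]: 92 @ $22.00 + 115 @ $18.00 = $4,094.00
Total COGS = $23,871.85 + $4,094.00 = $27,965.85
Ending inventory: 210 @ $18.00 + 41 @ $19.00 = $4,559.00
Check: goods available $32,524.85 = COGS $27,965.85 + ending $4,559.00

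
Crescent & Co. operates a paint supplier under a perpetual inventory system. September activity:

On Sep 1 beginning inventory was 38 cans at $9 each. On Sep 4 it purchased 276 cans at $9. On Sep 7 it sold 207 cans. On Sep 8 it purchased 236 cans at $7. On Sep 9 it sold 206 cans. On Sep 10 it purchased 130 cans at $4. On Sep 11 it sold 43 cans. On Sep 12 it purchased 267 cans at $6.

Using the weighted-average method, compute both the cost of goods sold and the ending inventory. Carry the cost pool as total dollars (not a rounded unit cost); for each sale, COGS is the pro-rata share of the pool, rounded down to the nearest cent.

After Sep 1: 38 on hand, pool $342.00 (≈ $9.0000 each)
After Sep 4: 314 on hand, pool $2,826.00 (≈ $9.0000 each)
Sep 7, sell 207: 207/314 × $2,826.00 → $1,863.00
After Sep 8: 343 on hand, pool $2,615.00 (≈ $7.6239 each)
Sep 9, sell 206: 206/343 × $2,615.00 → $1,570.52
After Sep 10: 267 on hand, pool $1,564.48 (≈ $5.8595 each)
Sep 11, sell 43: 43/267 × $1,564.48 → $251.95
After Sep 12: 491 on hand, pool $2,914.53 (≈ $5.9359 each)
Total COGS = $1,863.00 + $1,570.52 + $251.95 = $3,685.47
Ending inventory (cost pool remaining) = $2,914.53
Check: goods available $6,600.00 = COGS $3,685.47 + ending $2,914.53

COGS = $3,685.47; ending inventory = $2,914.53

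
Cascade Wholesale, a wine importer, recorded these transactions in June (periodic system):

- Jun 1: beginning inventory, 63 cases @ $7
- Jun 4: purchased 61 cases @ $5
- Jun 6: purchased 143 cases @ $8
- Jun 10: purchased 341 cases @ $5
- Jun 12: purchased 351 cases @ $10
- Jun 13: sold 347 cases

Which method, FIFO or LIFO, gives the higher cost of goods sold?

FIFO COGS: 63 @ $7 + 61 @ $5 + 143 @ $8 + 80 @ $5 = $2,290
LIFO COGS: 347 @ $10 = $3,470

LIFO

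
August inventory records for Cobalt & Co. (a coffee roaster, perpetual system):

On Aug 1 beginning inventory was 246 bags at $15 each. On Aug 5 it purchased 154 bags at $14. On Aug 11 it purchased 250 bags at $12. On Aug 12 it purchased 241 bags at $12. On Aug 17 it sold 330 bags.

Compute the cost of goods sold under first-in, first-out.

Aug 17, 330 sold [FIFO — oldest first]: 246 @ $15 + 84 @ $14 = $4,866
Ending inventory: 70 @ $14 + 250 @ $12 + 241 @ $12 = $6,872

COGS = $4,866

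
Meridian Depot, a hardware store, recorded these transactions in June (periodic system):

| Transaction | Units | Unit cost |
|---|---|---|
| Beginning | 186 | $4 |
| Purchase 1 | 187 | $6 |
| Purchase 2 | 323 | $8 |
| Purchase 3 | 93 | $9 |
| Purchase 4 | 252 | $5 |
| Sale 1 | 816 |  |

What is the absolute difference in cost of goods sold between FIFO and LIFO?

FIFO COGS: 186 @ $4 + 187 @ $6 + 323 @ $8 + 93 @ $9 + 27 @ $5 = $5,422
LIFO COGS: 252 @ $5 + 93 @ $9 + 323 @ $8 + 148 @ $6 = $5,569
Difference = |$5,422 − $5,569| = $147

$147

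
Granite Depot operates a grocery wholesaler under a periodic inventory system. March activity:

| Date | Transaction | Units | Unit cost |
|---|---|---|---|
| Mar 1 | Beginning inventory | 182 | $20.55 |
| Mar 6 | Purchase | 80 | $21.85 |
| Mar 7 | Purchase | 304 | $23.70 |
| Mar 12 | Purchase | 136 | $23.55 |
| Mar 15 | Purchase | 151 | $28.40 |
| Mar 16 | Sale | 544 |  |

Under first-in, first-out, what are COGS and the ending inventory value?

COGS = $12,171.50; ending inventory = $8,012.60

Mar 16, 544 sold [FIFO — oldest first]: 182 @ $20.55 + 80 @ $21.85 + 282 @ $23.70 = $12,171.50
Ending inventory: 22 @ $23.70 + 136 @ $23.55 + 151 @ $28.40 = $8,012.60
Check: goods available $20,184.10 = COGS $12,171.50 + ending $8,012.60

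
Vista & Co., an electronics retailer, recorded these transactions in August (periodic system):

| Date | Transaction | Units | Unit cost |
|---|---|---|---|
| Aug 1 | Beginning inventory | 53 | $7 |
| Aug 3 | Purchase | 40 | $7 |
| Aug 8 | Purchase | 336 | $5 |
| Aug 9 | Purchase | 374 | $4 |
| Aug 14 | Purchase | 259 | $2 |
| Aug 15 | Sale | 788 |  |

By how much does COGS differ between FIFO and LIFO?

$978

FIFO COGS: 53 @ $7 + 40 @ $7 + 336 @ $5 + 359 @ $4 = $3,767
LIFO COGS: 259 @ $2 + 374 @ $4 + 155 @ $5 = $2,789
Difference = |$3,767 − $2,789| = $978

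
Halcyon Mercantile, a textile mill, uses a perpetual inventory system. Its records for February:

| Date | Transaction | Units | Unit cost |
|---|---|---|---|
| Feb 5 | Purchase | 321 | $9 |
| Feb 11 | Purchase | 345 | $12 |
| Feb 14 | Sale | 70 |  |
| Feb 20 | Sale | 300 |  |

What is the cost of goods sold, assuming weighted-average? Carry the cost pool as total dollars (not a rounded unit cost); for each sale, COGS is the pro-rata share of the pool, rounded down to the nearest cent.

After Feb 5: 321 on hand, pool $2,889.00 (≈ $9.0000 each)
After Feb 11: 666 on hand, pool $7,029.00 (≈ $10.5541 each)
Feb 14, sell 70: 70/666 × $7,029.00 → $738.78
Feb 20, sell 300: 300/596 × $6,290.22 → $3,166.21
Total COGS = $738.78 + $3,166.21 = $3,904.99
Ending inventory (cost pool remaining) = $3,124.01
Check: goods available $7,029.00 = COGS $3,904.99 + ending $3,124.01

COGS = $3,904.99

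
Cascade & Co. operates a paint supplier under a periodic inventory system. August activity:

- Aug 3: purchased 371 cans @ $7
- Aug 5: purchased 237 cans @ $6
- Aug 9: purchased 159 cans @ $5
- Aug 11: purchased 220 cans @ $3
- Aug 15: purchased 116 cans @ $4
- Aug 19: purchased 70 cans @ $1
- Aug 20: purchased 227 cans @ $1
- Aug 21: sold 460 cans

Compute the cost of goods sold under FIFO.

COGS = $3,131

Aug 21, 460 sold [FIFO — oldest first]: 371 @ $7 + 89 @ $6 = $3,131
Ending inventory: 148 @ $6 + 159 @ $5 + 220 @ $3 + 116 @ $4 + 70 @ $1 + 227 @ $1 = $3,104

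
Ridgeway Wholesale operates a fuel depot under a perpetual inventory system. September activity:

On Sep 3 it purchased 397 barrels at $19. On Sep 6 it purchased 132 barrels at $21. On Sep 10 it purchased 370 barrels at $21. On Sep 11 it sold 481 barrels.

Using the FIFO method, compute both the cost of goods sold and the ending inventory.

COGS = $9,307; ending inventory = $8,778

Sep 11, 481 sold [FIFO — oldest first]: 397 @ $19 + 84 @ $21 = $9,307
Ending inventory: 48 @ $21 + 370 @ $21 = $8,778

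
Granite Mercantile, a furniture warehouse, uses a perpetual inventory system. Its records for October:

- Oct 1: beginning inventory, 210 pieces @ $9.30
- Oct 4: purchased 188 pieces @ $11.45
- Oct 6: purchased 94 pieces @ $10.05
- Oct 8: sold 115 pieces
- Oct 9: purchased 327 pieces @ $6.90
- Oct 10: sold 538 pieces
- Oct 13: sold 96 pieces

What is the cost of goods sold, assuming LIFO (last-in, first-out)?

COGS = $6,655.60

Oct 8, 115 sold [LIFO — newest first]: 94 @ $10.05 + 21 @ $11.45 = $1,185.15
Oct 10, 538 sold [LIFO — newest first]: 327 @ $6.90 + 167 @ $11.45 + 44 @ $9.30 = $4,577.65
Oct 13, 96 sold [LIFO — newest first]: 96 @ $9.30 = $892.80
Total COGS = $1,185.15 + $4,577.65 + $892.80 = $6,655.60
Ending inventory: 70 @ $9.30 = $651.00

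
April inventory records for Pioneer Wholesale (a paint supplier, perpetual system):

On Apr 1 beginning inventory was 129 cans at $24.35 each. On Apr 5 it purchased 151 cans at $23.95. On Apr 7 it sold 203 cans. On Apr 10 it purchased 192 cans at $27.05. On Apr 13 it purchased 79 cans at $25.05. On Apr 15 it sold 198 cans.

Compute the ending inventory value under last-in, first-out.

Ending inventory = $3,849.60

Apr 7, 203 sold [LIFO — newest first]: 151 @ $23.95 + 52 @ $24.35 = $4,882.65
Apr 15, 198 sold [LIFO — newest first]: 79 @ $25.05 + 119 @ $27.05 = $5,197.90
Total COGS = $4,882.65 + $5,197.90 = $10,080.55
Ending inventory: 77 @ $24.35 + 73 @ $27.05 = $3,849.60
Check: goods available $13,930.15 = COGS $10,080.55 + ending $3,849.60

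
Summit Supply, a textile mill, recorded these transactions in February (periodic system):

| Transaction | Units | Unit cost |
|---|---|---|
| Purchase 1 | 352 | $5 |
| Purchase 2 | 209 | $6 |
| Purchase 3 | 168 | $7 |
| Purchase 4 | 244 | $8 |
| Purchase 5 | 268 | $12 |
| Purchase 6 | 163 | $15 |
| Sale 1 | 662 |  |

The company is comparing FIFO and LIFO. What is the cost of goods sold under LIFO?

COGS = $7,509

FIFO COGS: 352 @ $5 + 209 @ $6 + 101 @ $7 = $3,721
LIFO COGS: 163 @ $15 + 268 @ $12 + 231 @ $8 = $7,509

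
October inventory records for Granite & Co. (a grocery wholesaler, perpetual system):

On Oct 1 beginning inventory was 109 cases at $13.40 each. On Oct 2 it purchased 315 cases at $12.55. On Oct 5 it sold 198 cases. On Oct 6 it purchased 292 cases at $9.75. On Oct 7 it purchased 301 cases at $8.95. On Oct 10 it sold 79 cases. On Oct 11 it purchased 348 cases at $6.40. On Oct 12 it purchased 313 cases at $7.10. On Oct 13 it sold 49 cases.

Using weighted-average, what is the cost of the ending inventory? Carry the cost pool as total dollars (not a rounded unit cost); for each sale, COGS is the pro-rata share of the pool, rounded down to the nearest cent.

Ending inventory = $11,641.41

After Oct 1: 109 on hand, pool $1,460.60 (≈ $13.4000 each)
After Oct 2: 424 on hand, pool $5,413.85 (≈ $12.7685 each)
Oct 5, sell 198: 198/424 × $5,413.85 → $2,528.16
After Oct 6: 518 on hand, pool $5,732.69 (≈ $11.0670 each)
After Oct 7: 819 on hand, pool $8,426.64 (≈ $10.2889 each)
Oct 10, sell 79: 79/819 × $8,426.64 → $812.82
After Oct 11: 1088 on hand, pool $9,841.02 (≈ $9.0451 each)
After Oct 12: 1401 on hand, pool $12,063.32 (≈ $8.6105 each)
Oct 13, sell 49: 49/1401 × $12,063.32 → $421.91
Total COGS = $2,528.16 + $812.82 + $421.91 = $3,762.89
Ending inventory (cost pool remaining) = $11,641.41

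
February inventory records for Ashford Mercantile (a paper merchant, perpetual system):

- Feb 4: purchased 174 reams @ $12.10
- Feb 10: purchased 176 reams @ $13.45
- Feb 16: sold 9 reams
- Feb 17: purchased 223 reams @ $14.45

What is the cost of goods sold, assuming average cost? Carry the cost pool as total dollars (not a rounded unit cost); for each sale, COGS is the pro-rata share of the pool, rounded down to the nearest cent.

After Feb 4: 174 on hand, pool $2,105.40 (≈ $12.1000 each)
After Feb 10: 350 on hand, pool $4,472.60 (≈ $12.7789 each)
Feb 16, sell 9: 9/350 × $4,472.60 → $115.00
After Feb 17: 564 on hand, pool $7,579.95 (≈ $13.4396 each)
Ending inventory (cost pool remaining) = $7,579.95
Check: goods available $7,694.95 = COGS $115.00 + ending $7,579.95

COGS = $115.00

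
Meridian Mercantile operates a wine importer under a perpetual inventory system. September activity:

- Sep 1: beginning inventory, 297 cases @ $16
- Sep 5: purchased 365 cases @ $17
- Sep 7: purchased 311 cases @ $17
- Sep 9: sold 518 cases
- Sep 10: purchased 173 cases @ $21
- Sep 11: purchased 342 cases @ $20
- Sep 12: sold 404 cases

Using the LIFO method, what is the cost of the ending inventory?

Sep 9, 518 sold [LIFO — newest first]: 311 @ $17 + 207 @ $17 = $8,806
Sep 12, 404 sold [LIFO — newest first]: 342 @ $20 + 62 @ $21 = $8,142
Total COGS = $8,806 + $8,142 = $16,948
Ending inventory: 297 @ $16 + 158 @ $17 + 111 @ $21 = $9,769

Ending inventory = $9,769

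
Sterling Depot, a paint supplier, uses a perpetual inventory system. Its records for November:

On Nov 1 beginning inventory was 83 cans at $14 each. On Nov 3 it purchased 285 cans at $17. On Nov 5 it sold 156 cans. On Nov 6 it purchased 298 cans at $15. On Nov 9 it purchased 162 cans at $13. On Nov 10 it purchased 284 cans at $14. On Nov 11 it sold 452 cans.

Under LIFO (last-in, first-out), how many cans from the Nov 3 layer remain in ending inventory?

129

Nov 5, 156 sold [LIFO — newest first]: 156 @ $17 = $2,652
Nov 11, 452 sold [LIFO — newest first]: 284 @ $14 + 162 @ $13 + 6 @ $15 = $6,172
Total COGS = $2,652 + $6,172 = $8,824
Ending inventory: 83 @ $14 + 129 @ $17 + 292 @ $15 = $7,735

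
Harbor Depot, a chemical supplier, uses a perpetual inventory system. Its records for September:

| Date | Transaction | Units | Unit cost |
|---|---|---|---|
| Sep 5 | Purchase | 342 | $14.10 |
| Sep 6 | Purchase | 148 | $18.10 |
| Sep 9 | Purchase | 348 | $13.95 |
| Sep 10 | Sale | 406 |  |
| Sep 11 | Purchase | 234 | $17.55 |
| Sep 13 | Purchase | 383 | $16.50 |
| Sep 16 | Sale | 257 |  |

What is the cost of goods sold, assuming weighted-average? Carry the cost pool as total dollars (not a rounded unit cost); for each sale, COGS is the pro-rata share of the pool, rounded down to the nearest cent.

After Sep 5: 342 on hand, pool $4,822.20 (≈ $14.1000 each)
After Sep 6: 490 on hand, pool $7,501.00 (≈ $15.3082 each)
After Sep 9: 838 on hand, pool $12,355.60 (≈ $14.7442 each)
Sep 10, sell 406: 406/838 × $12,355.60 → $5,986.12
After Sep 11: 666 on hand, pool $10,476.18 (≈ $15.7300 each)
After Sep 13: 1049 on hand, pool $16,795.68 (≈ $16.0111 each)
Sep 16, sell 257: 257/1049 × $16,795.68 → $4,114.86
Total COGS = $5,986.12 + $4,114.86 = $10,100.98
Ending inventory (cost pool remaining) = $12,680.82

COGS = $10,100.98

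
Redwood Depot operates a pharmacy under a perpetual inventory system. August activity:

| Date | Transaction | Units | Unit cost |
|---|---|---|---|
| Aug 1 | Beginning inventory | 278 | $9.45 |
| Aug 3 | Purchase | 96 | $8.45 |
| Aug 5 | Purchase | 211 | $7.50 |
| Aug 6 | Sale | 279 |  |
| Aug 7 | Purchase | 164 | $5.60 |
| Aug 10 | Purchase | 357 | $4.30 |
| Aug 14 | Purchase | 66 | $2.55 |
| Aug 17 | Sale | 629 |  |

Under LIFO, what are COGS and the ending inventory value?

COGS = $5,147.80; ending inventory = $2,494.80

Aug 6, 279 sold [LIFO — newest first]: 211 @ $7.50 + 68 @ $8.45 = $2,157.10
Aug 17, 629 sold [LIFO — newest first]: 66 @ $2.55 + 357 @ $4.30 + 164 @ $5.60 + 28 @ $8.45 + 14 @ $9.45 = $2,990.70
Total COGS = $2,157.10 + $2,990.70 = $5,147.80
Ending inventory: 264 @ $9.45 = $2,494.80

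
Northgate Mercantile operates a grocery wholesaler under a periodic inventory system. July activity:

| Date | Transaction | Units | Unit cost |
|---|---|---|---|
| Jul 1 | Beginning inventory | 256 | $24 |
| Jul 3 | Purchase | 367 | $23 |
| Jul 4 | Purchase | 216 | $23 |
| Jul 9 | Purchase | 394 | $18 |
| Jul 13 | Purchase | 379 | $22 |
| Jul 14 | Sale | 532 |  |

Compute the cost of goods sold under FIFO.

Jul 14, 532 sold [FIFO — oldest first]: 256 @ $24 + 276 @ $23 = $12,492
Ending inventory: 91 @ $23 + 216 @ $23 + 394 @ $18 + 379 @ $22 = $22,491
Check: goods available $34,983 = COGS $12,492 + ending $22,491

COGS = $12,492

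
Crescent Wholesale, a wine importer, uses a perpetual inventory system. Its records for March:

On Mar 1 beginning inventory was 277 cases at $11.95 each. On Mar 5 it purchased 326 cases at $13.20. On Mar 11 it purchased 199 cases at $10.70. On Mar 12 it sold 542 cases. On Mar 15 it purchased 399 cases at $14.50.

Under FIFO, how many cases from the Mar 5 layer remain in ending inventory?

Mar 12, 542 sold [FIFO — oldest first]: 277 @ $11.95 + 265 @ $13.20 = $6,808.15
Ending inventory: 61 @ $13.20 + 199 @ $10.70 + 399 @ $14.50 = $8,720.00
Check: goods available $15,528.15 = COGS $6,808.15 + ending $8,720.00

61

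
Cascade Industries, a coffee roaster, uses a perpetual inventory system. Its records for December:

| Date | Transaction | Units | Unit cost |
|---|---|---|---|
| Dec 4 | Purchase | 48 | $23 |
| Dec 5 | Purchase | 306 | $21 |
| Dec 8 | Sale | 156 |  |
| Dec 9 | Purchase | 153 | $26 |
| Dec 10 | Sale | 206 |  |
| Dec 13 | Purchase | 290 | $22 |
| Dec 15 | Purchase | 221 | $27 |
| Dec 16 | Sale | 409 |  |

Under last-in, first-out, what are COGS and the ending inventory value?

COGS = $18,470; ending inventory = $5,385

Dec 8, 156 sold [LIFO — newest first]: 156 @ $21 = $3,276
Dec 10, 206 sold [LIFO — newest first]: 153 @ $26 + 53 @ $21 = $5,091
Dec 16, 409 sold [LIFO — newest first]: 221 @ $27 + 188 @ $22 = $10,103
Total COGS = $3,276 + $5,091 + $10,103 = $18,470
Ending inventory: 48 @ $23 + 97 @ $21 + 102 @ $22 = $5,385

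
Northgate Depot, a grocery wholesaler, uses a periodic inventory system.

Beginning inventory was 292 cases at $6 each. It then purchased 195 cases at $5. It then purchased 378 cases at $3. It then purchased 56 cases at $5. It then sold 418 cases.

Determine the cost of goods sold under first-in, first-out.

COGS = $2,382

Sale 1 (418) [FIFO — oldest first]: 292 @ $6 + 126 @ $5 = $2,382
Ending inventory: 69 @ $5 + 378 @ $3 + 56 @ $5 = $1,759
Check: goods available $4,141 = COGS $2,382 + ending $1,759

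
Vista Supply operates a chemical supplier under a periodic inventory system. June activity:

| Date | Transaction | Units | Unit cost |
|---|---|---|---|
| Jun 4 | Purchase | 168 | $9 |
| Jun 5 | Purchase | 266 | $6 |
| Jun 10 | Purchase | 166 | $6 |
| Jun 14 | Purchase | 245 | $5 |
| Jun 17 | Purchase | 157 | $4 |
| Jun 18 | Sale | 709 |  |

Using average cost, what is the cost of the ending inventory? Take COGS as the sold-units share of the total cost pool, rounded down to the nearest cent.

Jun 18, sell 709: 709/1002 × $5,957.00 → $4,215.08
Ending inventory (cost pool remaining) = $1,741.92
Check: goods available $5,957.00 = COGS $4,215.08 + ending $1,741.92

Ending inventory = $1,741.92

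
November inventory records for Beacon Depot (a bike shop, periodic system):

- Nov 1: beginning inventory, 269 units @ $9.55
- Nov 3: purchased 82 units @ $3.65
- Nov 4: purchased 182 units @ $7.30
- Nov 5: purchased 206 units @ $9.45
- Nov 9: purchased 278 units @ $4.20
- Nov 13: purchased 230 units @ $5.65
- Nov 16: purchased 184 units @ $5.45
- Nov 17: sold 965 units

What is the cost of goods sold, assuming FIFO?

Nov 17, 965 sold [FIFO — oldest first]: 269 @ $9.55 + 82 @ $3.65 + 182 @ $7.30 + 206 @ $9.45 + 226 @ $4.20 = $7,092.75
Ending inventory: 52 @ $4.20 + 230 @ $5.65 + 184 @ $5.45 = $2,520.70

COGS = $7,092.75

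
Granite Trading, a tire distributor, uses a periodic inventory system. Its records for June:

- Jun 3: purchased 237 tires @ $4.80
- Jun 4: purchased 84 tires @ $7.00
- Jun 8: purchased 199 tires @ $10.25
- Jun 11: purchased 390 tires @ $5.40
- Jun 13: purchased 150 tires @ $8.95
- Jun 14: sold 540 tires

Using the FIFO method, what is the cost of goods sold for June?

COGS = $3,873.35

Jun 14, 540 sold [FIFO — oldest first]: 237 @ $4.80 + 84 @ $7.00 + 199 @ $10.25 + 20 @ $5.40 = $3,873.35
Ending inventory: 370 @ $5.40 + 150 @ $8.95 = $3,340.50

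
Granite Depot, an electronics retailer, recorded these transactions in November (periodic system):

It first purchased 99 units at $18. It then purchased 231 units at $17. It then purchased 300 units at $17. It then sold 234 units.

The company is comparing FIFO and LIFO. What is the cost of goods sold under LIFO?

COGS = $3,978

FIFO COGS: 99 @ $18 + 135 @ $17 = $4,077
LIFO COGS: 234 @ $17 = $3,978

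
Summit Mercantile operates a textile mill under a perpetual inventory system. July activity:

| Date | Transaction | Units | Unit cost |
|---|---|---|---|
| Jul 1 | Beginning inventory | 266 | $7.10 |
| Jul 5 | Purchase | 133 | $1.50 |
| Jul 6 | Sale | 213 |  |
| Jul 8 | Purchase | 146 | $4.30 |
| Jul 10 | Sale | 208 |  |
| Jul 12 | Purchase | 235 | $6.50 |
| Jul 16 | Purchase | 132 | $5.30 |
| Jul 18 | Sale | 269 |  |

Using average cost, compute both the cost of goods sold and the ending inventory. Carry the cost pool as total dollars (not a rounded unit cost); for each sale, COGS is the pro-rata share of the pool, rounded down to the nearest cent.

After Jul 1: 266 on hand, pool $1,888.60 (≈ $7.1000 each)
After Jul 5: 399 on hand, pool $2,088.10 (≈ $5.2333 each)
Jul 6, sell 213: 213/399 × $2,088.10 → $1,114.70
After Jul 8: 332 on hand, pool $1,601.20 (≈ $4.8229 each)
Jul 10, sell 208: 208/332 × $1,601.20 → $1,003.16
After Jul 12: 359 on hand, pool $2,125.54 (≈ $5.9207 each)
After Jul 16: 491 on hand, pool $2,825.14 (≈ $5.7538 each)
Jul 18, sell 269: 269/491 × $2,825.14 → $1,547.78
Total COGS = $1,114.70 + $1,003.16 + $1,547.78 = $3,665.64
Ending inventory (cost pool remaining) = $1,277.36

COGS = $3,665.64; ending inventory = $1,277.36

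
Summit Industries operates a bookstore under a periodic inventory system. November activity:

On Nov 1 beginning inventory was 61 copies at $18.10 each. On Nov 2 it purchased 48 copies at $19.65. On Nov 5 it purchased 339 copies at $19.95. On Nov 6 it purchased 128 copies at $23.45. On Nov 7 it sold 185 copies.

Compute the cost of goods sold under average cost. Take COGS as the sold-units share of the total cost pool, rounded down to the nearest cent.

COGS = $3,793.76

Nov 7, sell 185: 185/576 × $11,811.95 → $3,793.76
Ending inventory (cost pool remaining) = $8,018.19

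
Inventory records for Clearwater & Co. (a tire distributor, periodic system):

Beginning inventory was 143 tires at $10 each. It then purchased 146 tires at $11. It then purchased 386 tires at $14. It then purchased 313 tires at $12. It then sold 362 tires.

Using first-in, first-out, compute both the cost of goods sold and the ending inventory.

COGS = $4,058; ending inventory = $8,138

Sale 1 (362) [FIFO — oldest first]: 143 @ $10 + 146 @ $11 + 73 @ $14 = $4,058
Ending inventory: 313 @ $14 + 313 @ $12 = $8,138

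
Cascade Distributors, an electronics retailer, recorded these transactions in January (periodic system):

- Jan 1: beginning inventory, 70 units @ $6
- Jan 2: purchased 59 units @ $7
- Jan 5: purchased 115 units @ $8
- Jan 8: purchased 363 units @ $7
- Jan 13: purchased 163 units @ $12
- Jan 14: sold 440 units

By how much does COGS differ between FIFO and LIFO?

FIFO COGS: 70 @ $6 + 59 @ $7 + 115 @ $8 + 196 @ $7 = $3,125
LIFO COGS: 163 @ $12 + 277 @ $7 = $3,895
Difference = |$3,125 − $3,895| = $770

$770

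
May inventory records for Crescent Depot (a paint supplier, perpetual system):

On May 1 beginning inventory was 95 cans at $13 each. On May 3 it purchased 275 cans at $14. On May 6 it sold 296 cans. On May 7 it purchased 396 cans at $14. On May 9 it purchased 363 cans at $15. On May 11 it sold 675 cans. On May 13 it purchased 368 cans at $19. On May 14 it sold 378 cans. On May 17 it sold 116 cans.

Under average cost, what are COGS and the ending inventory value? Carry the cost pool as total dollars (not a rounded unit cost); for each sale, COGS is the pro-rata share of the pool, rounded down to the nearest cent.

After May 1: 95 on hand, pool $1,235.00 (≈ $13.0000 each)
After May 3: 370 on hand, pool $5,085.00 (≈ $13.7432 each)
May 6, sell 296: 296/370 × $5,085.00 → $4,068.00
After May 7: 470 on hand, pool $6,561.00 (≈ $13.9596 each)
After May 9: 833 on hand, pool $12,006.00 (≈ $14.4130 each)
May 11, sell 675: 675/833 × $12,006.00 → $9,728.75
After May 13: 526 on hand, pool $9,269.25 (≈ $17.6221 each)
May 14, sell 378: 378/526 × $9,269.25 → $6,661.17
May 17, sell 116: 116/148 × $2,608.08 → $2,044.17
Total COGS = $4,068.00 + $9,728.75 + $6,661.17 + $2,044.17 = $22,502.09
Ending inventory (cost pool remaining) = $563.91
Check: goods available $23,066.00 = COGS $22,502.09 + ending $563.91

COGS = $22,502.09; ending inventory = $563.91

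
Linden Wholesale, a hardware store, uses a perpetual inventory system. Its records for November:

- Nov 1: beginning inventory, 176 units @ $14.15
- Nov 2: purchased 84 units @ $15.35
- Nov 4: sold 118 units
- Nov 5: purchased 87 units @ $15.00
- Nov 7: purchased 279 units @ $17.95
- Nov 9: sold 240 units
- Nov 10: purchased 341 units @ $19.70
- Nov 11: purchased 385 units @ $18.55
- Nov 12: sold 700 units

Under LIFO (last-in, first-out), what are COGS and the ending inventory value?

Nov 4, 118 sold [LIFO — newest first]: 84 @ $15.35 + 34 @ $14.15 = $1,770.50
Nov 9, 240 sold [LIFO — newest first]: 240 @ $17.95 = $4,308.00
Nov 12, 700 sold [LIFO — newest first]: 385 @ $18.55 + 315 @ $19.70 = $13,347.25
Total COGS = $1,770.50 + $4,308.00 + $13,347.25 = $19,425.75
Ending inventory: 142 @ $14.15 + 87 @ $15.00 + 39 @ $17.95 + 26 @ $19.70 = $4,526.55

COGS = $19,425.75; ending inventory = $4,526.55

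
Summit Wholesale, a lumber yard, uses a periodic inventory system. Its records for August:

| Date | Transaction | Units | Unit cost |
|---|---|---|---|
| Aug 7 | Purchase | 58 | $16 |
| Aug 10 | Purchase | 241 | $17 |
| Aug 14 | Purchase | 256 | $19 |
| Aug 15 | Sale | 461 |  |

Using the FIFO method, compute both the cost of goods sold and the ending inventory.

Aug 15, 461 sold [FIFO — oldest first]: 58 @ $16 + 241 @ $17 + 162 @ $19 = $8,103
Ending inventory: 94 @ $19 = $1,786

COGS = $8,103; ending inventory = $1,786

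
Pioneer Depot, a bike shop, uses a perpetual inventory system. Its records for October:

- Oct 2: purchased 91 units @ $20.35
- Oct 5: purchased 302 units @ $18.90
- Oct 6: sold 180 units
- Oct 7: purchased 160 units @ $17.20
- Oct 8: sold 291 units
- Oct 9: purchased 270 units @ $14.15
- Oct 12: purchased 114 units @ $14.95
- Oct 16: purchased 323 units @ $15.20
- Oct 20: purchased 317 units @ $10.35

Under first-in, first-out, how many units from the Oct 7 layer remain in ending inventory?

Oct 6, 180 sold [FIFO — oldest first]: 91 @ $20.35 + 89 @ $18.90 = $3,533.95
Oct 8, 291 sold [FIFO — oldest first]: 213 @ $18.90 + 78 @ $17.20 = $5,367.30
Total COGS = $3,533.95 + $5,367.30 = $8,901.25
Ending inventory: 82 @ $17.20 + 270 @ $14.15 + 114 @ $14.95 + 323 @ $15.20 + 317 @ $10.35 = $15,125.75

82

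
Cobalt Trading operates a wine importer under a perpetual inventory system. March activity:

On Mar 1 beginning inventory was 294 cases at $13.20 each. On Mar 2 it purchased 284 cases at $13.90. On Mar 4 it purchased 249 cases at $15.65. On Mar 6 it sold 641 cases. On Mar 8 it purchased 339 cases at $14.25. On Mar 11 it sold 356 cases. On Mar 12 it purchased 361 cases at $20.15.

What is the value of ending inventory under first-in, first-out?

Ending inventory = $9,682.40

Mar 6, 641 sold [FIFO — oldest first]: 294 @ $13.20 + 284 @ $13.90 + 63 @ $15.65 = $8,814.35
Mar 11, 356 sold [FIFO — oldest first]: 186 @ $15.65 + 170 @ $14.25 = $5,333.40
Total COGS = $8,814.35 + $5,333.40 = $14,147.75
Ending inventory: 169 @ $14.25 + 361 @ $20.15 = $9,682.40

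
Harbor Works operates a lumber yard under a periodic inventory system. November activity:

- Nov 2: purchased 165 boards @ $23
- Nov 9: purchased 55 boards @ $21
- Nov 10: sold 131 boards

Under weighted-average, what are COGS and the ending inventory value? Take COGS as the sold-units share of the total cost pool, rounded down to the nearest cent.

COGS = $2,947.50; ending inventory = $2,002.50

Nov 10, sell 131: 131/220 × $4,950.00 → $2,947.50
Ending inventory (cost pool remaining) = $2,002.50
Check: goods available $4,950.00 = COGS $2,947.50 + ending $2,002.50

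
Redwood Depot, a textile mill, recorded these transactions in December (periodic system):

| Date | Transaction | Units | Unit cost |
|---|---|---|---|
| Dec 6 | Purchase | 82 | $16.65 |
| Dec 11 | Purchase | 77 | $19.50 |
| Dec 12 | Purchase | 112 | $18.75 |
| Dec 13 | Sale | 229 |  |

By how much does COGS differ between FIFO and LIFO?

$88.20

FIFO COGS: 82 @ $16.65 + 77 @ $19.50 + 70 @ $18.75 = $4,179.30
LIFO COGS: 112 @ $18.75 + 77 @ $19.50 + 40 @ $16.65 = $4,267.50
Difference = |$4,179.30 − $4,267.50| = $88.20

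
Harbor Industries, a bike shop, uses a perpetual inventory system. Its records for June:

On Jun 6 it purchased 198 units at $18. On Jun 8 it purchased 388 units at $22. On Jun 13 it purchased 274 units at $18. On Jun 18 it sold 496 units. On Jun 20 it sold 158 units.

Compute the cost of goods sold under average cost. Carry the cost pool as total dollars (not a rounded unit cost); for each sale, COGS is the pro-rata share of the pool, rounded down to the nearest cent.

After Jun 6: 198 on hand, pool $3,564.00 (≈ $18.0000 each)
After Jun 8: 586 on hand, pool $12,100.00 (≈ $20.6485 each)
After Jun 13: 860 on hand, pool $17,032.00 (≈ $19.8047 each)
Jun 18, sell 496: 496/860 × $17,032.00 → $9,823.10
Jun 20, sell 158: 158/364 × $7,208.90 → $3,129.13
Total COGS = $9,823.10 + $3,129.13 = $12,952.23
Ending inventory (cost pool remaining) = $4,079.77

COGS = $12,952.23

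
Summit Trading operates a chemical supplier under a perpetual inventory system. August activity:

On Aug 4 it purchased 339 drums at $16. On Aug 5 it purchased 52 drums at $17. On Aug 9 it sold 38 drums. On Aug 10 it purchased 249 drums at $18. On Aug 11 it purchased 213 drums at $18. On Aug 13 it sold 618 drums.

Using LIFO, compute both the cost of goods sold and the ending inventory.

COGS = $11,472; ending inventory = $3,152

Aug 9, 38 sold [LIFO — newest first]: 38 @ $17 = $646
Aug 13, 618 sold [LIFO — newest first]: 213 @ $18 + 249 @ $18 + 14 @ $17 + 142 @ $16 = $10,826
Total COGS = $646 + $10,826 = $11,472
Ending inventory: 197 @ $16 = $3,152
Check: goods available $14,624 = COGS $11,472 + ending $3,152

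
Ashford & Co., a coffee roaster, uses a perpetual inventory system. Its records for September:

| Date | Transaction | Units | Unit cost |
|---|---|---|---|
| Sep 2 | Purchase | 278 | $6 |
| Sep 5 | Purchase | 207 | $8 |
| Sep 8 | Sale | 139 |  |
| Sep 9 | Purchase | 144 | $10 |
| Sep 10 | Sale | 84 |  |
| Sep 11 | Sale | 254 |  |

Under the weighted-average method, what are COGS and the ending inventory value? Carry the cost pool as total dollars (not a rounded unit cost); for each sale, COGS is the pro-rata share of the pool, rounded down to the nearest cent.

After Sep 2: 278 on hand, pool $1,668.00 (≈ $6.0000 each)
After Sep 5: 485 on hand, pool $3,324.00 (≈ $6.8536 each)
Sep 8, sell 139: 139/485 × $3,324.00 → $952.65
After Sep 9: 490 on hand, pool $3,811.35 (≈ $7.7783 each)
Sep 10, sell 84: 84/490 × $3,811.35 → $653.37
Sep 11, sell 254: 254/406 × $3,157.98 → $1,975.68
Total COGS = $952.65 + $653.37 + $1,975.68 = $3,581.70
Ending inventory (cost pool remaining) = $1,182.30
Check: goods available $4,764.00 = COGS $3,581.70 + ending $1,182.30

COGS = $3,581.70; ending inventory = $1,182.30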